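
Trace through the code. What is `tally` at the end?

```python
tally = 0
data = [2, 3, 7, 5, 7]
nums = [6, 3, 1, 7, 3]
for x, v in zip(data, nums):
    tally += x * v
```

Let's trace through this code step by step.

Initialize: tally = 0
Initialize: data = [2, 3, 7, 5, 7]
Initialize: nums = [6, 3, 1, 7, 3]
Entering loop: for x, v in zip(data, nums):

After execution: tally = 84
84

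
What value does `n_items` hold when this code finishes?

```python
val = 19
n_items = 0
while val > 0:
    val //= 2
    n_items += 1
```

Let's trace through this code step by step.

Initialize: val = 19
Initialize: n_items = 0
Entering loop: while val > 0:

After execution: n_items = 5
5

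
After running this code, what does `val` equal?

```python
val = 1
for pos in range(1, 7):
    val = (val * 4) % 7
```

Let's trace through this code step by step.

Initialize: val = 1
Entering loop: for pos in range(1, 7):

After execution: val = 1
1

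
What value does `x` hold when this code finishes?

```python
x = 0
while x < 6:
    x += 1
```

Let's trace through this code step by step.

Initialize: x = 0
Entering loop: while x < 6:

After execution: x = 6
6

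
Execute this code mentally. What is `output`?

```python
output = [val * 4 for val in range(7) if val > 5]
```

Let's trace through this code step by step.

Initialize: output = [val * 4 for val in range(7) if val > 5]

After execution: output = [24]
[24]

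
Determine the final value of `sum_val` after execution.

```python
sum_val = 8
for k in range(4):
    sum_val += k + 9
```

Let's trace through this code step by step.

Initialize: sum_val = 8
Entering loop: for k in range(4):

After execution: sum_val = 50
50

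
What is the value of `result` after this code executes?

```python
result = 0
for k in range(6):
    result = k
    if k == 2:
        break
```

Let's trace through this code step by step.

Initialize: result = 0
Entering loop: for k in range(6):

After execution: result = 2
2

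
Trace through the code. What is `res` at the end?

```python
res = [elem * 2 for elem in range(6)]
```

Let's trace through this code step by step.

Initialize: res = [elem * 2 for elem in range(6)]

After execution: res = [0, 2, 4, 6, 8, 10]
[0, 2, 4, 6, 8, 10]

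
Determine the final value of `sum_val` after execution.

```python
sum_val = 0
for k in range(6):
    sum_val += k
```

Let's trace through this code step by step.

Initialize: sum_val = 0
Entering loop: for k in range(6):

After execution: sum_val = 15
15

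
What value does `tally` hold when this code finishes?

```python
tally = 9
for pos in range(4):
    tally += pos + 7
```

Let's trace through this code step by step.

Initialize: tally = 9
Entering loop: for pos in range(4):

After execution: tally = 43
43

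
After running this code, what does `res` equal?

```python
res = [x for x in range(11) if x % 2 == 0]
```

Let's trace through this code step by step.

Initialize: res = [x for x in range(11) if x % 2 == 0]

After execution: res = [0, 2, 4, 6, 8, 10]
[0, 2, 4, 6, 8, 10]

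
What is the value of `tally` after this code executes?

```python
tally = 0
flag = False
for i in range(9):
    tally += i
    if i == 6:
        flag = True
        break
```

Let's trace through this code step by step.

Initialize: tally = 0
Initialize: flag = False
Entering loop: for i in range(9):

After execution: tally = 21
21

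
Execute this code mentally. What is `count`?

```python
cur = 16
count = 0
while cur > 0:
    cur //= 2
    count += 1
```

Let's trace through this code step by step.

Initialize: cur = 16
Initialize: count = 0
Entering loop: while cur > 0:

After execution: count = 5
5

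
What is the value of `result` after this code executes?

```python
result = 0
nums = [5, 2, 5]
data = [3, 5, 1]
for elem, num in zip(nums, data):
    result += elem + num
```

Let's trace through this code step by step.

Initialize: result = 0
Initialize: nums = [5, 2, 5]
Initialize: data = [3, 5, 1]
Entering loop: for elem, num in zip(nums, data):

After execution: result = 21
21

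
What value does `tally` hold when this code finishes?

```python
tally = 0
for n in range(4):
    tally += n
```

Let's trace through this code step by step.

Initialize: tally = 0
Entering loop: for n in range(4):

After execution: tally = 6
6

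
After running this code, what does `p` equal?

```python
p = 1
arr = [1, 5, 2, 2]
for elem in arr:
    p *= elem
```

Let's trace through this code step by step.

Initialize: p = 1
Initialize: arr = [1, 5, 2, 2]
Entering loop: for elem in arr:

After execution: p = 20
20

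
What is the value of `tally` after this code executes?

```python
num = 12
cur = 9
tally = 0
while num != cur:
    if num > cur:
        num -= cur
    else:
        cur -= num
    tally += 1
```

Let's trace through this code step by step.

Initialize: num = 12
Initialize: cur = 9
Initialize: tally = 0
Entering loop: while num != cur:

After execution: tally = 3
3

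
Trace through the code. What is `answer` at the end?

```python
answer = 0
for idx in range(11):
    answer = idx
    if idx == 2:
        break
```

Let's trace through this code step by step.

Initialize: answer = 0
Entering loop: for idx in range(11):

After execution: answer = 2
2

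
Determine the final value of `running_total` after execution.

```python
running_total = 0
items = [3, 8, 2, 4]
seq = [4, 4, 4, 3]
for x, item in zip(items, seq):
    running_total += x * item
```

Let's trace through this code step by step.

Initialize: running_total = 0
Initialize: items = [3, 8, 2, 4]
Initialize: seq = [4, 4, 4, 3]
Entering loop: for x, item in zip(items, seq):

After execution: running_total = 64
64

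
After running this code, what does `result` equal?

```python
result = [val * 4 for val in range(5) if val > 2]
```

Let's trace through this code step by step.

Initialize: result = [val * 4 for val in range(5) if val > 2]

After execution: result = [12, 16]
[12, 16]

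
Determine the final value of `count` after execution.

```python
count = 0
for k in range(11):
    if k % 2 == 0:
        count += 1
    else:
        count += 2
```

Let's trace through this code step by step.

Initialize: count = 0
Entering loop: for k in range(11):

After execution: count = 16
16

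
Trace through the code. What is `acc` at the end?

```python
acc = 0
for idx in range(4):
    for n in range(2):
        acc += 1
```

Let's trace through this code step by step.

Initialize: acc = 0
Entering loop: for idx in range(4):

After execution: acc = 8
8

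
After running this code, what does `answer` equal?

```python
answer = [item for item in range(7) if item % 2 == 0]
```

Let's trace through this code step by step.

Initialize: answer = [item for item in range(7) if item % 2 == 0]

After execution: answer = [0, 2, 4, 6]
[0, 2, 4, 6]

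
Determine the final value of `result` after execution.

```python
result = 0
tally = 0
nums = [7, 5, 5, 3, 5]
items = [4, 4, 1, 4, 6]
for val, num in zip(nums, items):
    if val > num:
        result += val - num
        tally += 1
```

Let's trace through this code step by step.

Initialize: result = 0
Initialize: tally = 0
Initialize: nums = [7, 5, 5, 3, 5]
Initialize: items = [4, 4, 1, 4, 6]
Entering loop: for val, num in zip(nums, items):

After execution: result = 8
8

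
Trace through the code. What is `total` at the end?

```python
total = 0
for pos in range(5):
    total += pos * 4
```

Let's trace through this code step by step.

Initialize: total = 0
Entering loop: for pos in range(5):

After execution: total = 40
40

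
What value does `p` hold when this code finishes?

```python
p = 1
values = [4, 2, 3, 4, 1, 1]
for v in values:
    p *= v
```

Let's trace through this code step by step.

Initialize: p = 1
Initialize: values = [4, 2, 3, 4, 1, 1]
Entering loop: for v in values:

After execution: p = 96
96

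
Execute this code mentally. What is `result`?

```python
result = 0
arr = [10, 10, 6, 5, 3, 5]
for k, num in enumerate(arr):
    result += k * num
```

Let's trace through this code step by step.

Initialize: result = 0
Initialize: arr = [10, 10, 6, 5, 3, 5]
Entering loop: for k, num in enumerate(arr):

After execution: result = 74
74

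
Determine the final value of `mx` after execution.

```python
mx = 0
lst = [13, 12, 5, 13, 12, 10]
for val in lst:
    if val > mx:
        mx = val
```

Let's trace through this code step by step.

Initialize: mx = 0
Initialize: lst = [13, 12, 5, 13, 12, 10]
Entering loop: for val in lst:

After execution: mx = 13
13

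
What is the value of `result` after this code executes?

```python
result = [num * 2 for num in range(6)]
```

Let's trace through this code step by step.

Initialize: result = [num * 2 for num in range(6)]

After execution: result = [0, 2, 4, 6, 8, 10]
[0, 2, 4, 6, 8, 10]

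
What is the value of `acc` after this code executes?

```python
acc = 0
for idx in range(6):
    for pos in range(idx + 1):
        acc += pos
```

Let's trace through this code step by step.

Initialize: acc = 0
Entering loop: for idx in range(6):

After execution: acc = 35
35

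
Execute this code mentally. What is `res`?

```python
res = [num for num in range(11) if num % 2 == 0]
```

Let's trace through this code step by step.

Initialize: res = [num for num in range(11) if num % 2 == 0]

After execution: res = [0, 2, 4, 6, 8, 10]
[0, 2, 4, 6, 8, 10]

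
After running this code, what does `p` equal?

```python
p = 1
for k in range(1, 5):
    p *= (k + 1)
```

Let's trace through this code step by step.

Initialize: p = 1
Entering loop: for k in range(1, 5):

After execution: p = 120
120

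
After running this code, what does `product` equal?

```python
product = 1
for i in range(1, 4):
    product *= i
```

Let's trace through this code step by step.

Initialize: product = 1
Entering loop: for i in range(1, 4):

After execution: product = 6
6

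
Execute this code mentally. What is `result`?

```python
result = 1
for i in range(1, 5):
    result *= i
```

Let's trace through this code step by step.

Initialize: result = 1
Entering loop: for i in range(1, 5):

After execution: result = 24
24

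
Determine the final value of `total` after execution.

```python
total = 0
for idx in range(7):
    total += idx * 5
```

Let's trace through this code step by step.

Initialize: total = 0
Entering loop: for idx in range(7):

After execution: total = 105
105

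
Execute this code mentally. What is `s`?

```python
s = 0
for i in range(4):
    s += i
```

Let's trace through this code step by step.

Initialize: s = 0
Entering loop: for i in range(4):

After execution: s = 6
6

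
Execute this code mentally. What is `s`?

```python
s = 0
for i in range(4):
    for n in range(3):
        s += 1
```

Let's trace through this code step by step.

Initialize: s = 0
Entering loop: for i in range(4):

After execution: s = 12
12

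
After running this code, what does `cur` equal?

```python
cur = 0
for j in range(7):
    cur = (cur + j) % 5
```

Let's trace through this code step by step.

Initialize: cur = 0
Entering loop: for j in range(7):

After execution: cur = 1
1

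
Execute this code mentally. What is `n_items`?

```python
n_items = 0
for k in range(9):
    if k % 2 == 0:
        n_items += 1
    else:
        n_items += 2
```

Let's trace through this code step by step.

Initialize: n_items = 0
Entering loop: for k in range(9):

After execution: n_items = 13
13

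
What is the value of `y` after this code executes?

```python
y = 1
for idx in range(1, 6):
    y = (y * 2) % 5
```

Let's trace through this code step by step.

Initialize: y = 1
Entering loop: for idx in range(1, 6):

After execution: y = 2
2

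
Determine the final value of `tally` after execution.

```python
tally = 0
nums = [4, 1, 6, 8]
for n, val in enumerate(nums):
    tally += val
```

Let's trace through this code step by step.

Initialize: tally = 0
Initialize: nums = [4, 1, 6, 8]
Entering loop: for n, val in enumerate(nums):

After execution: tally = 19
19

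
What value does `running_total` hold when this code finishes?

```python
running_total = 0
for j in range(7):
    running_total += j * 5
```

Let's trace through this code step by step.

Initialize: running_total = 0
Entering loop: for j in range(7):

After execution: running_total = 105
105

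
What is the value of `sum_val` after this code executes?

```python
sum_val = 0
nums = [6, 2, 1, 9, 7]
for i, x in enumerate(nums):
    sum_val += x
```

Let's trace through this code step by step.

Initialize: sum_val = 0
Initialize: nums = [6, 2, 1, 9, 7]
Entering loop: for i, x in enumerate(nums):

After execution: sum_val = 25
25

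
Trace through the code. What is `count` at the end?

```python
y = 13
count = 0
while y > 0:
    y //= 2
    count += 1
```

Let's trace through this code step by step.

Initialize: y = 13
Initialize: count = 0
Entering loop: while y > 0:

After execution: count = 4
4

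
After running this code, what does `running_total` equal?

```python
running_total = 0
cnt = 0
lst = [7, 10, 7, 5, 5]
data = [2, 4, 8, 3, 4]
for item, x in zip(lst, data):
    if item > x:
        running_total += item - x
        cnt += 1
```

Let's trace through this code step by step.

Initialize: running_total = 0
Initialize: cnt = 0
Initialize: lst = [7, 10, 7, 5, 5]
Initialize: data = [2, 4, 8, 3, 4]
Entering loop: for item, x in zip(lst, data):

After execution: running_total = 14
14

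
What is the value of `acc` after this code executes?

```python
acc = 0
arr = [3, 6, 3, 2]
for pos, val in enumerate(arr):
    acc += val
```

Let's trace through this code step by step.

Initialize: acc = 0
Initialize: arr = [3, 6, 3, 2]
Entering loop: for pos, val in enumerate(arr):

After execution: acc = 14
14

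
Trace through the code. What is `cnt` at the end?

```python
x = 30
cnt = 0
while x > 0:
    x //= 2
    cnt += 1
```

Let's trace through this code step by step.

Initialize: x = 30
Initialize: cnt = 0
Entering loop: while x > 0:

After execution: cnt = 5
5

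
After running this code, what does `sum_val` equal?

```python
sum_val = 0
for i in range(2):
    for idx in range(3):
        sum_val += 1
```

Let's trace through this code step by step.

Initialize: sum_val = 0
Entering loop: for i in range(2):

After execution: sum_val = 6
6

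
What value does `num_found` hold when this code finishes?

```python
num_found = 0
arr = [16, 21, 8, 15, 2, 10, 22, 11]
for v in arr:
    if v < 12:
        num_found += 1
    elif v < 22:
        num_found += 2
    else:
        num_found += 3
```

Let's trace through this code step by step.

Initialize: num_found = 0
Initialize: arr = [16, 21, 8, 15, 2, 10, 22, 11]
Entering loop: for v in arr:

After execution: num_found = 13
13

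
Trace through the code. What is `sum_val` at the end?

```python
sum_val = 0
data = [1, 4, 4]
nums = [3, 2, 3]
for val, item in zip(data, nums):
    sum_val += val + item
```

Let's trace through this code step by step.

Initialize: sum_val = 0
Initialize: data = [1, 4, 4]
Initialize: nums = [3, 2, 3]
Entering loop: for val, item in zip(data, nums):

After execution: sum_val = 17
17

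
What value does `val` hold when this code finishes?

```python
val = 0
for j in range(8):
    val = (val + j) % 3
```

Let's trace through this code step by step.

Initialize: val = 0
Entering loop: for j in range(8):

After execution: val = 1
1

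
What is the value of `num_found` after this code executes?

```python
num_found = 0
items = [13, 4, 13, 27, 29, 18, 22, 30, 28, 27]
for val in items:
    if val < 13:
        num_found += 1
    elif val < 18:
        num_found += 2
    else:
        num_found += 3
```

Let's trace through this code step by step.

Initialize: num_found = 0
Initialize: items = [13, 4, 13, 27, 29, 18, 22, 30, 28, 27]
Entering loop: for val in items:

After execution: num_found = 26
26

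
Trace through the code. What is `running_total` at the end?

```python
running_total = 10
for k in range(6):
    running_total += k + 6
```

Let's trace through this code step by step.

Initialize: running_total = 10
Entering loop: for k in range(6):

After execution: running_total = 61
61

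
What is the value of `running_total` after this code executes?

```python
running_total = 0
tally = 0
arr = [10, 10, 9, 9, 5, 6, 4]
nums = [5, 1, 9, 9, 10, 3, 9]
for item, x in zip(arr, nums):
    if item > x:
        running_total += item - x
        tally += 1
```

Let's trace through this code step by step.

Initialize: running_total = 0
Initialize: tally = 0
Initialize: arr = [10, 10, 9, 9, 5, 6, 4]
Initialize: nums = [5, 1, 9, 9, 10, 3, 9]
Entering loop: for item, x in zip(arr, nums):

After execution: running_total = 17
17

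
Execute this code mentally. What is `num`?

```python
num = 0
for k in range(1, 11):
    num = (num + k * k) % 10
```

Let's trace through this code step by step.

Initialize: num = 0
Entering loop: for k in range(1, 11):

After execution: num = 5
5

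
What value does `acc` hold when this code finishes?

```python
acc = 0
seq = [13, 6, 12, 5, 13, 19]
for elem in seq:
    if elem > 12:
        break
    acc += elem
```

Let's trace through this code step by step.

Initialize: acc = 0
Initialize: seq = [13, 6, 12, 5, 13, 19]
Entering loop: for elem in seq:

After execution: acc = 0
0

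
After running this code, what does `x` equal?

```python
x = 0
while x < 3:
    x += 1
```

Let's trace through this code step by step.

Initialize: x = 0
Entering loop: while x < 3:

After execution: x = 3
3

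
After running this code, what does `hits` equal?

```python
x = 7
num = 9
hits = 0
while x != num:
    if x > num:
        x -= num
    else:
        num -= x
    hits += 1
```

Let's trace through this code step by step.

Initialize: x = 7
Initialize: num = 9
Initialize: hits = 0
Entering loop: while x != num:

After execution: hits = 5
5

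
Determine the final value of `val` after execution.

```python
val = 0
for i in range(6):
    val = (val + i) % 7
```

Let's trace through this code step by step.

Initialize: val = 0
Entering loop: for i in range(6):

After execution: val = 1
1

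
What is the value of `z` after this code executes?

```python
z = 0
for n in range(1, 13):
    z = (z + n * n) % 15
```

Let's trace through this code step by step.

Initialize: z = 0
Entering loop: for n in range(1, 13):

After execution: z = 5
5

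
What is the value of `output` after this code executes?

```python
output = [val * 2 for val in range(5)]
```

Let's trace through this code step by step.

Initialize: output = [val * 2 for val in range(5)]

After execution: output = [0, 2, 4, 6, 8]
[0, 2, 4, 6, 8]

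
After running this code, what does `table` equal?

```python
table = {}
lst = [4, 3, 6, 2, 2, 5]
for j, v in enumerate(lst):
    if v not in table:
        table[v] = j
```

Let's trace through this code step by step.

Initialize: table = {}
Initialize: lst = [4, 3, 6, 2, 2, 5]
Entering loop: for j, v in enumerate(lst):

After execution: table = {4: 0, 3: 1, 6: 2, 2: 3, 5: 5}
{4: 0, 3: 1, 6: 2, 2: 3, 5: 5}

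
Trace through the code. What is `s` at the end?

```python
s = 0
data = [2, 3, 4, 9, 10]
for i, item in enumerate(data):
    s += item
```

Let's trace through this code step by step.

Initialize: s = 0
Initialize: data = [2, 3, 4, 9, 10]
Entering loop: for i, item in enumerate(data):

After execution: s = 28
28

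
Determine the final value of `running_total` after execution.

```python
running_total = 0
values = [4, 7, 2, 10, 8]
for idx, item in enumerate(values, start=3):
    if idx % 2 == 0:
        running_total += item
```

Let's trace through this code step by step.

Initialize: running_total = 0
Initialize: values = [4, 7, 2, 10, 8]
Entering loop: for idx, item in enumerate(values, start=3):

After execution: running_total = 17
17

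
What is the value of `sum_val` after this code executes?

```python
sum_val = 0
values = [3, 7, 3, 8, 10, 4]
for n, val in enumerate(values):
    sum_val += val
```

Let's trace through this code step by step.

Initialize: sum_val = 0
Initialize: values = [3, 7, 3, 8, 10, 4]
Entering loop: for n, val in enumerate(values):

After execution: sum_val = 35
35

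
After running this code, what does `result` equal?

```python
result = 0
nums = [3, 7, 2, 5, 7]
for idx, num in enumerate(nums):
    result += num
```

Let's trace through this code step by step.

Initialize: result = 0
Initialize: nums = [3, 7, 2, 5, 7]
Entering loop: for idx, num in enumerate(nums):

After execution: result = 24
24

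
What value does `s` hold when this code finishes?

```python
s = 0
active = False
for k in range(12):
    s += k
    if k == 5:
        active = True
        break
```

Let's trace through this code step by step.

Initialize: s = 0
Initialize: active = False
Entering loop: for k in range(12):

After execution: s = 15
15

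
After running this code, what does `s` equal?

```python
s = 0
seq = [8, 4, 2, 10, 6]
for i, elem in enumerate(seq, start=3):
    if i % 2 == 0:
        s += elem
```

Let's trace through this code step by step.

Initialize: s = 0
Initialize: seq = [8, 4, 2, 10, 6]
Entering loop: for i, elem in enumerate(seq, start=3):

After execution: s = 14
14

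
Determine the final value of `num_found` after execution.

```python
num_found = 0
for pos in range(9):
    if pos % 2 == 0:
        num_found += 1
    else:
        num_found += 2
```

Let's trace through this code step by step.

Initialize: num_found = 0
Entering loop: for pos in range(9):

After execution: num_found = 13
13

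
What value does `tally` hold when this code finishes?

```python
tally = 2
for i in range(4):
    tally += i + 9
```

Let's trace through this code step by step.

Initialize: tally = 2
Entering loop: for i in range(4):

After execution: tally = 44
44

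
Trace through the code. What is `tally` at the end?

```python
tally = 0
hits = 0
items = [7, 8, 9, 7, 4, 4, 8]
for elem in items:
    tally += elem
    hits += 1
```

Let's trace through this code step by step.

Initialize: tally = 0
Initialize: hits = 0
Initialize: items = [7, 8, 9, 7, 4, 4, 8]
Entering loop: for elem in items:

After execution: tally = 47
47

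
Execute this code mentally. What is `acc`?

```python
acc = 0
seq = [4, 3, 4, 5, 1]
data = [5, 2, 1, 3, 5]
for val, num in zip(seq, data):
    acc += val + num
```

Let's trace through this code step by step.

Initialize: acc = 0
Initialize: seq = [4, 3, 4, 5, 1]
Initialize: data = [5, 2, 1, 3, 5]
Entering loop: for val, num in zip(seq, data):

After execution: acc = 33
33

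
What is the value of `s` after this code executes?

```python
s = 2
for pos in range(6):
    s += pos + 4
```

Let's trace through this code step by step.

Initialize: s = 2
Entering loop: for pos in range(6):

After execution: s = 41
41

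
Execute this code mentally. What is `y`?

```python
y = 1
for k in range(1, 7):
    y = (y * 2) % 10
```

Let's trace through this code step by step.

Initialize: y = 1
Entering loop: for k in range(1, 7):

After execution: y = 4
4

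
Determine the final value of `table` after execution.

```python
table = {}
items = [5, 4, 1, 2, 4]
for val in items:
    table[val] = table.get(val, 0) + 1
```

Let's trace through this code step by step.

Initialize: table = {}
Initialize: items = [5, 4, 1, 2, 4]
Entering loop: for val in items:

After execution: table = {5: 1, 4: 2, 1: 1, 2: 1}
{5: 1, 4: 2, 1: 1, 2: 1}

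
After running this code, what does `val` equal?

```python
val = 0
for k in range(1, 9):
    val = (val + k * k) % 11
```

Let's trace through this code step by step.

Initialize: val = 0
Entering loop: for k in range(1, 9):

After execution: val = 6
6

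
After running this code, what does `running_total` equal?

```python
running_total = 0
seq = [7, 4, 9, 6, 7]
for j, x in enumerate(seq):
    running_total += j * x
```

Let's trace through this code step by step.

Initialize: running_total = 0
Initialize: seq = [7, 4, 9, 6, 7]
Entering loop: for j, x in enumerate(seq):

After execution: running_total = 68
68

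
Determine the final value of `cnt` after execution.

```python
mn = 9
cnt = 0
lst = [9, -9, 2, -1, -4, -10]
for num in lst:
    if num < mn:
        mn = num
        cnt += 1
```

Let's trace through this code step by step.

Initialize: mn = 9
Initialize: cnt = 0
Initialize: lst = [9, -9, 2, -1, -4, -10]
Entering loop: for num in lst:

After execution: cnt = 2
2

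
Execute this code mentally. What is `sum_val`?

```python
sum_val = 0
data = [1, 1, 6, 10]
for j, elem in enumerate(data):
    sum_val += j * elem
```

Let's trace through this code step by step.

Initialize: sum_val = 0
Initialize: data = [1, 1, 6, 10]
Entering loop: for j, elem in enumerate(data):

After execution: sum_val = 43
43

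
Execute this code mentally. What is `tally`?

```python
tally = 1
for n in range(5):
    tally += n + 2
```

Let's trace through this code step by step.

Initialize: tally = 1
Entering loop: for n in range(5):

After execution: tally = 21
21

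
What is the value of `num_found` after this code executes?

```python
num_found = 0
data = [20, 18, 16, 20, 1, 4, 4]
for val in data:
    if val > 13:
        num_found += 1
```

Let's trace through this code step by step.

Initialize: num_found = 0
Initialize: data = [20, 18, 16, 20, 1, 4, 4]
Entering loop: for val in data:

After execution: num_found = 4
4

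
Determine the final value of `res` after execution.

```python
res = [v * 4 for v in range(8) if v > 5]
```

Let's trace through this code step by step.

Initialize: res = [v * 4 for v in range(8) if v > 5]

After execution: res = [24, 28]
[24, 28]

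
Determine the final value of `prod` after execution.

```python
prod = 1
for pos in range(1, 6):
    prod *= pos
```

Let's trace through this code step by step.

Initialize: prod = 1
Entering loop: for pos in range(1, 6):

After execution: prod = 120
120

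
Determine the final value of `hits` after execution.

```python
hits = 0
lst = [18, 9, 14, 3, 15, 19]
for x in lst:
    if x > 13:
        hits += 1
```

Let's trace through this code step by step.

Initialize: hits = 0
Initialize: lst = [18, 9, 14, 3, 15, 19]
Entering loop: for x in lst:

After execution: hits = 4
4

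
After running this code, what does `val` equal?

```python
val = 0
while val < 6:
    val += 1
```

Let's trace through this code step by step.

Initialize: val = 0
Entering loop: while val < 6:

After execution: val = 6
6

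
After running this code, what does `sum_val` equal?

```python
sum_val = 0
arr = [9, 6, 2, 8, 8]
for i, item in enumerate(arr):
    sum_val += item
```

Let's trace through this code step by step.

Initialize: sum_val = 0
Initialize: arr = [9, 6, 2, 8, 8]
Entering loop: for i, item in enumerate(arr):

After execution: sum_val = 33
33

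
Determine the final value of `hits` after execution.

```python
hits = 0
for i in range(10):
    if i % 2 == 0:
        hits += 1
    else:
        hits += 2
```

Let's trace through this code step by step.

Initialize: hits = 0
Entering loop: for i in range(10):

After execution: hits = 15
15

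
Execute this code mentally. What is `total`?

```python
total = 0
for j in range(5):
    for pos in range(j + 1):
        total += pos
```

Let's trace through this code step by step.

Initialize: total = 0
Entering loop: for j in range(5):

After execution: total = 20
20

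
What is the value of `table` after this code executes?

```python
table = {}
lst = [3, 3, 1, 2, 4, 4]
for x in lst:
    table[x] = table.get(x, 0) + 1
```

Let's trace through this code step by step.

Initialize: table = {}
Initialize: lst = [3, 3, 1, 2, 4, 4]
Entering loop: for x in lst:

After execution: table = {3: 2, 1: 1, 2: 1, 4: 2}
{3: 2, 1: 1, 2: 1, 4: 2}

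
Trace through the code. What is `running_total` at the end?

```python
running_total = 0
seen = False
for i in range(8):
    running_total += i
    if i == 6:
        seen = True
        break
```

Let's trace through this code step by step.

Initialize: running_total = 0
Initialize: seen = False
Entering loop: for i in range(8):

After execution: running_total = 21
21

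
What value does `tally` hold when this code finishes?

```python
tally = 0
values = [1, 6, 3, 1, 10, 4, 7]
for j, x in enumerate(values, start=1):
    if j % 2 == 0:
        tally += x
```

Let's trace through this code step by step.

Initialize: tally = 0
Initialize: values = [1, 6, 3, 1, 10, 4, 7]
Entering loop: for j, x in enumerate(values, start=1):

After execution: tally = 11
11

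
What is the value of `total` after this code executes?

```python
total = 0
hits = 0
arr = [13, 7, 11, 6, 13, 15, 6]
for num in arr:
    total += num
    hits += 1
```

Let's trace through this code step by step.

Initialize: total = 0
Initialize: hits = 0
Initialize: arr = [13, 7, 11, 6, 13, 15, 6]
Entering loop: for num in arr:

After execution: total = 71
71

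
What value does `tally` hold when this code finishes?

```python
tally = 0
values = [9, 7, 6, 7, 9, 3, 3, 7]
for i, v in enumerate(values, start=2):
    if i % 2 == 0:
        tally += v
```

Let's trace through this code step by step.

Initialize: tally = 0
Initialize: values = [9, 7, 6, 7, 9, 3, 3, 7]
Entering loop: for i, v in enumerate(values, start=2):

After execution: tally = 27
27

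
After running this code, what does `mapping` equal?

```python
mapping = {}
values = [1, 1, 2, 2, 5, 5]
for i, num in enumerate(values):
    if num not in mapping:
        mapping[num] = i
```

Let's trace through this code step by step.

Initialize: mapping = {}
Initialize: values = [1, 1, 2, 2, 5, 5]
Entering loop: for i, num in enumerate(values):

After execution: mapping = {1: 0, 2: 2, 5: 4}
{1: 0, 2: 2, 5: 4}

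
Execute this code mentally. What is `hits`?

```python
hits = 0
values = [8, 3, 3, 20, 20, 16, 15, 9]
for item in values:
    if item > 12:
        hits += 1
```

Let's trace through this code step by step.

Initialize: hits = 0
Initialize: values = [8, 3, 3, 20, 20, 16, 15, 9]
Entering loop: for item in values:

After execution: hits = 4
4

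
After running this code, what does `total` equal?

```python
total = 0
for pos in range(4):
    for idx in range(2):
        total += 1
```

Let's trace through this code step by step.

Initialize: total = 0
Entering loop: for pos in range(4):

After execution: total = 8
8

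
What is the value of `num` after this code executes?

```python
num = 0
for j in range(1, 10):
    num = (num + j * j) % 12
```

Let's trace through this code step by step.

Initialize: num = 0
Entering loop: for j in range(1, 10):

After execution: num = 9
9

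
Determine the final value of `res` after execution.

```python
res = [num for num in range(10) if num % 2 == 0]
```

Let's trace through this code step by step.

Initialize: res = [num for num in range(10) if num % 2 == 0]

After execution: res = [0, 2, 4, 6, 8]
[0, 2, 4, 6, 8]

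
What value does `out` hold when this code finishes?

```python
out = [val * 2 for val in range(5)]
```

Let's trace through this code step by step.

Initialize: out = [val * 2 for val in range(5)]

After execution: out = [0, 2, 4, 6, 8]
[0, 2, 4, 6, 8]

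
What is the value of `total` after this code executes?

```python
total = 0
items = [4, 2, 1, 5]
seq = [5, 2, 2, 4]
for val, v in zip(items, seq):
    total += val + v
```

Let's trace through this code step by step.

Initialize: total = 0
Initialize: items = [4, 2, 1, 5]
Initialize: seq = [5, 2, 2, 4]
Entering loop: for val, v in zip(items, seq):

After execution: total = 25
25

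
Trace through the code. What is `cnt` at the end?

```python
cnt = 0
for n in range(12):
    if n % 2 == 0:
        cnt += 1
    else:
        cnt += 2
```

Let's trace through this code step by step.

Initialize: cnt = 0
Entering loop: for n in range(12):

After execution: cnt = 18
18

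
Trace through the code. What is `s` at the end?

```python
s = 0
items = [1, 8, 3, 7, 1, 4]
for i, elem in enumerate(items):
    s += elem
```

Let's trace through this code step by step.

Initialize: s = 0
Initialize: items = [1, 8, 3, 7, 1, 4]
Entering loop: for i, elem in enumerate(items):

After execution: s = 24
24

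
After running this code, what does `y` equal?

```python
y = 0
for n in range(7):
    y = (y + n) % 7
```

Let's trace through this code step by step.

Initialize: y = 0
Entering loop: for n in range(7):

After execution: y = 0
0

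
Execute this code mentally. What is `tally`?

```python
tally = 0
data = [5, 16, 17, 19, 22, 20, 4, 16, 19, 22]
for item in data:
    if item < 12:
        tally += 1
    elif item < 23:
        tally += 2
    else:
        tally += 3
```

Let's trace through this code step by step.

Initialize: tally = 0
Initialize: data = [5, 16, 17, 19, 22, 20, 4, 16, 19, 22]
Entering loop: for item in data:

After execution: tally = 18
18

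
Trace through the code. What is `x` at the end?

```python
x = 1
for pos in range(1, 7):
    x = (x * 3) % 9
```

Let's trace through this code step by step.

Initialize: x = 1
Entering loop: for pos in range(1, 7):

After execution: x = 0
0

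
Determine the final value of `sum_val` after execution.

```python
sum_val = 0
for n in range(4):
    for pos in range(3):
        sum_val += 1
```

Let's trace through this code step by step.

Initialize: sum_val = 0
Entering loop: for n in range(4):

After execution: sum_val = 12
12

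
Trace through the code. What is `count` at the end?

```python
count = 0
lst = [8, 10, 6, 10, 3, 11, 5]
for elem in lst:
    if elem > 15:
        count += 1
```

Let's trace through this code step by step.

Initialize: count = 0
Initialize: lst = [8, 10, 6, 10, 3, 11, 5]
Entering loop: for elem in lst:

After execution: count = 0
0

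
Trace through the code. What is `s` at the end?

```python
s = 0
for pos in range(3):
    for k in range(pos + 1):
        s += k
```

Let's trace through this code step by step.

Initialize: s = 0
Entering loop: for pos in range(3):

After execution: s = 4
4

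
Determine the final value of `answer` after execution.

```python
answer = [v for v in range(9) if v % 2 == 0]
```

Let's trace through this code step by step.

Initialize: answer = [v for v in range(9) if v % 2 == 0]

After execution: answer = [0, 2, 4, 6, 8]
[0, 2, 4, 6, 8]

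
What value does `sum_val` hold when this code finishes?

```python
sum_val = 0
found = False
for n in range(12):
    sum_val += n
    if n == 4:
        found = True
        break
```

Let's trace through this code step by step.

Initialize: sum_val = 0
Initialize: found = False
Entering loop: for n in range(12):

After execution: sum_val = 10
10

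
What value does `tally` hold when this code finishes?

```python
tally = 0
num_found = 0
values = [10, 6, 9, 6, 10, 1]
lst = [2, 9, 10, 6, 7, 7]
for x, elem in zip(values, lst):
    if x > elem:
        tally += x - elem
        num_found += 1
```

Let's trace through this code step by step.

Initialize: tally = 0
Initialize: num_found = 0
Initialize: values = [10, 6, 9, 6, 10, 1]
Initialize: lst = [2, 9, 10, 6, 7, 7]
Entering loop: for x, elem in zip(values, lst):

After execution: tally = 11
11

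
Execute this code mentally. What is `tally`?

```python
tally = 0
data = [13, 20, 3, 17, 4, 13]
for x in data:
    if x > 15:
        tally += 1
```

Let's trace through this code step by step.

Initialize: tally = 0
Initialize: data = [13, 20, 3, 17, 4, 13]
Entering loop: for x in data:

After execution: tally = 2
2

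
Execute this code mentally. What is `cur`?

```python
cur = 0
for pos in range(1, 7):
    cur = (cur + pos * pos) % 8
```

Let's trace through this code step by step.

Initialize: cur = 0
Entering loop: for pos in range(1, 7):

After execution: cur = 3
3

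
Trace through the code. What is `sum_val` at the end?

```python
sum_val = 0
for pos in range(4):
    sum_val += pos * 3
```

Let's trace through this code step by step.

Initialize: sum_val = 0
Entering loop: for pos in range(4):

After execution: sum_val = 18
18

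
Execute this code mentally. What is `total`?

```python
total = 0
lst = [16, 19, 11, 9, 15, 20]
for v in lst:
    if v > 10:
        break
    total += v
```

Let's trace through this code step by step.

Initialize: total = 0
Initialize: lst = [16, 19, 11, 9, 15, 20]
Entering loop: for v in lst:

After execution: total = 0
0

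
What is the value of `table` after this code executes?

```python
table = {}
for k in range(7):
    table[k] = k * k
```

Let's trace through this code step by step.

Initialize: table = {}
Entering loop: for k in range(7):

After execution: table = {0: 0, 1: 1, 2: 4, 3: 9, 4: 16, 5: 25, 6: 36}
{0: 0, 1: 1, 2: 4, 3: 9, 4: 16, 5: 25, 6: 36}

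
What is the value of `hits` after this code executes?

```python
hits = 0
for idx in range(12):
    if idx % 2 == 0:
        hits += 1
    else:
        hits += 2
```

Let's trace through this code step by step.

Initialize: hits = 0
Entering loop: for idx in range(12):

After execution: hits = 18
18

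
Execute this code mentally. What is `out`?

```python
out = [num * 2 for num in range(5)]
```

Let's trace through this code step by step.

Initialize: out = [num * 2 for num in range(5)]

After execution: out = [0, 2, 4, 6, 8]
[0, 2, 4, 6, 8]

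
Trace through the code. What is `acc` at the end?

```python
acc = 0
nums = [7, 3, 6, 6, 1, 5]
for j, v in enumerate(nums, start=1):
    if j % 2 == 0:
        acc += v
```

Let's trace through this code step by step.

Initialize: acc = 0
Initialize: nums = [7, 3, 6, 6, 1, 5]
Entering loop: for j, v in enumerate(nums, start=1):

After execution: acc = 14
14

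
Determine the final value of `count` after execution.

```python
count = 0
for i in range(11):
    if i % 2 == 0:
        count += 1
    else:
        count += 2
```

Let's trace through this code step by step.

Initialize: count = 0
Entering loop: for i in range(11):

After execution: count = 16
16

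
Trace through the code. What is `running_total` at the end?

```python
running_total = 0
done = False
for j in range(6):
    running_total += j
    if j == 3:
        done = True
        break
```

Let's trace through this code step by step.

Initialize: running_total = 0
Initialize: done = False
Entering loop: for j in range(6):

After execution: running_total = 6
6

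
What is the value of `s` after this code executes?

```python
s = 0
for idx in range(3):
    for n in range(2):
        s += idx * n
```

Let's trace through this code step by step.

Initialize: s = 0
Entering loop: for idx in range(3):

After execution: s = 3
3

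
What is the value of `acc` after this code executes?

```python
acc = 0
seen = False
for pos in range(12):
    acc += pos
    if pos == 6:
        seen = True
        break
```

Let's trace through this code step by step.

Initialize: acc = 0
Initialize: seen = False
Entering loop: for pos in range(12):

After execution: acc = 21
21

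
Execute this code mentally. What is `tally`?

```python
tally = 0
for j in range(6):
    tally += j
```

Let's trace through this code step by step.

Initialize: tally = 0
Entering loop: for j in range(6):

After execution: tally = 15
15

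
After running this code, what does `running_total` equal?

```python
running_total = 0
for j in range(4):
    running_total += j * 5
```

Let's trace through this code step by step.

Initialize: running_total = 0
Entering loop: for j in range(4):

After execution: running_total = 30
30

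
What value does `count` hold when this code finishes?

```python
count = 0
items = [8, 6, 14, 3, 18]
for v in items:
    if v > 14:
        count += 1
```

Let's trace through this code step by step.

Initialize: count = 0
Initialize: items = [8, 6, 14, 3, 18]
Entering loop: for v in items:

After execution: count = 1
1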